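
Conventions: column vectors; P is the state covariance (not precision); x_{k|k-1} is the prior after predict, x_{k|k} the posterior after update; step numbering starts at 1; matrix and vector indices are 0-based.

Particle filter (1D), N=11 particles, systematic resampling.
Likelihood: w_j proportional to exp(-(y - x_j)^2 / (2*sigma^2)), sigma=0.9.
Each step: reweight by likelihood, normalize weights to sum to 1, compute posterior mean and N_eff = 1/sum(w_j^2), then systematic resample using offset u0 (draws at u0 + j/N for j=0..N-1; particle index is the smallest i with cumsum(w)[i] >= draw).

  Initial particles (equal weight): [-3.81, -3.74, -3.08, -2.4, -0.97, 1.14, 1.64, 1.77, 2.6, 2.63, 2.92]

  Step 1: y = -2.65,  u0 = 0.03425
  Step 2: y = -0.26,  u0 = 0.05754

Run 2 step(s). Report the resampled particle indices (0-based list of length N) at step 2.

resampled_idx = [7, 8, 10, 10, 10, 10, 10, 10, 10, 10, 10]

step 1: w=[0.1479, 0.1630, 0.3029, 0.3266, 0.0595, 0.0000, 0.0000, 0.0000, 0.0000, 0.0000, 0.0000]  mean=-2.9478  Neff=3.9932  idx=[0, 0, 1, 1, 2, 2, 2, 3, 3, 3, 4]
step 2: w=[0.0004, 0.0004, 0.0006, 0.0006, 0.0079, 0.0079, 0.0079, 0.0634, 0.0634, 0.0634, 0.7841]  mean=-1.2977  Neff=1.5947  idx=[7, 8, 10, 10, 10, 10, 10, 10, 10, 10, 10]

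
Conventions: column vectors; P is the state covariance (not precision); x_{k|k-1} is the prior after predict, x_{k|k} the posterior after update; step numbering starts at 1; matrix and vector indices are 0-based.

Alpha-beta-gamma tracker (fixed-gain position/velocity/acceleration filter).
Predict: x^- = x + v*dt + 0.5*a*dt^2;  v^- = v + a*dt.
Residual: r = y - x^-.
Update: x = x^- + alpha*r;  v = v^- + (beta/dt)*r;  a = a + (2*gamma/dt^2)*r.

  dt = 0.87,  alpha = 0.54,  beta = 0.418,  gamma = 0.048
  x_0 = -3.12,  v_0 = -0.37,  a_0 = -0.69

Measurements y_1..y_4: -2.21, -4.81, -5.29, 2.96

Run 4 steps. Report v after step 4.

step 1: x_pred=-3.7030  r=1.4930  x^+=-2.8968  v^+=-0.2530  a^+=-0.5006
step 2: x_pred=-3.3063  r=-1.5037  x^+=-4.1183  v^+=-1.4110  a^+=-0.6913
step 3: x_pred=-5.6075  r=0.3175  x^+=-5.4360  v^+=-1.8599  a^+=-0.6511
step 4: x_pred=-7.3006  r=10.2606  x^+=-1.7599  v^+=2.5034  a^+=0.6503

v_post = 2.5034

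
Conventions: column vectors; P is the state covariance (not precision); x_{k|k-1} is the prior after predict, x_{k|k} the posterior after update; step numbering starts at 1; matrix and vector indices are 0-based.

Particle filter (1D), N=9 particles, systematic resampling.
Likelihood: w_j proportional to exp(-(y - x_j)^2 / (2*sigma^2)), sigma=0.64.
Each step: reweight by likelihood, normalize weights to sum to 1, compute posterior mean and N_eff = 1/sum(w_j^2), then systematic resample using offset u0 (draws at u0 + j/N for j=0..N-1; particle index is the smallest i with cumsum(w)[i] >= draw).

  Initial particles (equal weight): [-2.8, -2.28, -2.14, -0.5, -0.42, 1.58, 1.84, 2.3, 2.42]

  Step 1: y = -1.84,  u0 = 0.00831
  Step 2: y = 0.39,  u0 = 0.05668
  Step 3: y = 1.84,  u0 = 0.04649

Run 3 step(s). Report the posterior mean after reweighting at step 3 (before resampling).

post_mean = -2.1494

step 1: w=[0.1471, 0.3577, 0.4059, 0.0506, 0.0387, 0.0000, 0.0000, 0.0000, 0.0000]  mean=-2.1377  Neff=3.1404  idx=[0, 0, 1, 1, 1, 2, 2, 2, 2]
step 2: w=[0.0019, 0.0019, 0.0783, 0.0783, 0.0783, 0.1903, 0.1903, 0.1903, 0.1903]  mean=-2.1754  Neff=6.1231  idx=[2, 4, 5, 5, 6, 6, 7, 8, 8]
step 3: w=[0.0334, 0.0334, 0.1333, 0.1333, 0.1333, 0.1333, 0.1333, 0.1333, 0.1333]  mean=-2.1494  Neff=7.8963  idx=[1, 2, 3, 4, 5, 6, 6, 7, 8]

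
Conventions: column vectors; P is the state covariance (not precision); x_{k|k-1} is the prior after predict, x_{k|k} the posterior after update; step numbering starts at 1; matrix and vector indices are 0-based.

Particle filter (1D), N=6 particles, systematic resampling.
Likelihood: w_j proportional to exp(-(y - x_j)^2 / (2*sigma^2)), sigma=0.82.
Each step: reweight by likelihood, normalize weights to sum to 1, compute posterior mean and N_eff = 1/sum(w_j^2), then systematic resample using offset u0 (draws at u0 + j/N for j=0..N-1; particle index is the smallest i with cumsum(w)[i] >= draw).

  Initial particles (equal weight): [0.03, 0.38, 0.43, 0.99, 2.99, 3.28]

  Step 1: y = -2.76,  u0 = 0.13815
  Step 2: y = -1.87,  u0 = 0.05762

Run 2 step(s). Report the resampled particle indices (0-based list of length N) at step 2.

step 1: w=[0.7184, 0.1535, 0.1213, 0.0067, 0.0000, 0.0000]  mean=0.1387  Neff=1.8035  idx=[0, 0, 0, 0, 1, 2]
step 2: w=[0.2162, 0.2162, 0.2162, 0.2162, 0.0734, 0.0620]  mean=0.0805  Neff=5.0989  idx=[0, 1, 1, 2, 3, 4]

resampled_idx = [0, 1, 1, 2, 3, 4]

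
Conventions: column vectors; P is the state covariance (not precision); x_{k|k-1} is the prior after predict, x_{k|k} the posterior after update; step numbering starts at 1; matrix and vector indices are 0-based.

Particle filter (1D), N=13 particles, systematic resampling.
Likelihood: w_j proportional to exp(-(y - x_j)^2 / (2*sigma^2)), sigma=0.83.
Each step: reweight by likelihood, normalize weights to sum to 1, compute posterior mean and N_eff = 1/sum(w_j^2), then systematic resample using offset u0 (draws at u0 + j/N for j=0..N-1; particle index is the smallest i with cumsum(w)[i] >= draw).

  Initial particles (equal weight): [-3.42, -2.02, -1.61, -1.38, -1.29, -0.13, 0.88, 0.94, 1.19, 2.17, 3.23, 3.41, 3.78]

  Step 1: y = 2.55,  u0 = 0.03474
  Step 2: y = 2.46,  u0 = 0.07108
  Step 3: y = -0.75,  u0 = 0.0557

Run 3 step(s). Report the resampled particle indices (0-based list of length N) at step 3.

resampled_idx = [0, 0, 1, 1, 2, 2, 3, 3, 4, 4, 4, 5, 5]

step 1: w=[0.0000, 0.0000, 0.0000, 0.0000, 0.0000, 0.0018, 0.0428, 0.0494, 0.0847, 0.2919, 0.2318, 0.1895, 0.1081]  mean=2.6216  Neff=5.0509  idx=[6, 8, 9, 9, 9, 9, 10, 10, 10, 11, 11, 11, 12]
step 2: w=[0.0203, 0.0386, 0.1172, 0.1172, 0.1172, 0.1172, 0.0810, 0.0810, 0.0810, 0.0647, 0.0647, 0.0647, 0.0352]  mean=2.6608  Neff=11.0723  idx=[2, 2, 3, 4, 4, 5, 6, 7, 7, 8, 10, 11, 12]
step 3: w=[0.1660, 0.1660, 0.1660, 0.1660, 0.1660, 0.1660, 0.0008, 0.0008, 0.0008, 0.0008, 0.0003, 0.0003, 0.0000]  mean=2.1742  Neff=6.0467  idx=[0, 0, 1, 1, 2, 2, 3, 3, 4, 4, 4, 5, 5]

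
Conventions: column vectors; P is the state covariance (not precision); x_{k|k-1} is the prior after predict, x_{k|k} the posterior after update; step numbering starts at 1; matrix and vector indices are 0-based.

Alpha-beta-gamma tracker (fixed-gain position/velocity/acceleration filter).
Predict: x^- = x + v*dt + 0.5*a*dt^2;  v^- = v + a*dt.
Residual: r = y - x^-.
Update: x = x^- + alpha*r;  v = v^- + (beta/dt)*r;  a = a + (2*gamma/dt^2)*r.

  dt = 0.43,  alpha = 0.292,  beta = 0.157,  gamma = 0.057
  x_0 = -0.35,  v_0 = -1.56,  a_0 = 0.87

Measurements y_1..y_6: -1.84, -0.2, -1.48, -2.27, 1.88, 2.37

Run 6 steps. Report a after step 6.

a_post = 4.2049

step 1: x_pred=-0.9404  r=-0.8996  x^+=-1.2031  v^+=-1.5144  a^+=0.3153
step 2: x_pred=-1.8251  r=1.6251  x^+=-1.3506  v^+=-0.7854  a^+=1.3173
step 3: x_pred=-1.5665  r=0.0865  x^+=-1.5413  v^+=-0.1874  a^+=1.3706
step 4: x_pred=-1.4951  r=-0.7749  x^+=-1.7214  v^+=0.1190  a^+=0.8929
step 5: x_pred=-1.5877  r=3.4677  x^+=-0.5751  v^+=1.7691  a^+=3.0309
step 6: x_pred=0.4658  r=1.9042  x^+=1.0218  v^+=3.7676  a^+=4.2049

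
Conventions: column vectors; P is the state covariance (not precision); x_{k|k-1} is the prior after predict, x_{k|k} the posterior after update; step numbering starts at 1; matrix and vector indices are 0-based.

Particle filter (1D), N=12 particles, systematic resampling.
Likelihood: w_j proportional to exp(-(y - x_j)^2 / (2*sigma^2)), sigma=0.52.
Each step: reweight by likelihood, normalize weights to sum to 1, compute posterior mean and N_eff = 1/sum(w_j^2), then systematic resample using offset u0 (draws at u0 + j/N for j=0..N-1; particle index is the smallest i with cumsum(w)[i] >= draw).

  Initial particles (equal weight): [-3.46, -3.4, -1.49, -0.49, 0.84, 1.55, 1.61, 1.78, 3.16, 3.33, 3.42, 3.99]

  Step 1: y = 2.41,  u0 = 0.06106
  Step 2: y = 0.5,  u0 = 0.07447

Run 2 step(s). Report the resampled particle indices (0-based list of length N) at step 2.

resampled_idx = [0, 0, 1, 1, 1, 2, 2, 3, 3, 4, 5, 6]

step 1: w=[0.0000, 0.0000, 0.0000, 0.0000, 0.0059, 0.1435, 0.1725, 0.2704, 0.1991, 0.1178, 0.0854, 0.0056]  mean=2.3217  Neff=5.4266  idx=[5, 5, 6, 6, 7, 7, 7, 8, 8, 9, 9, 10]
step 2: w=[0.2133, 0.2133, 0.1679, 0.1679, 0.0792, 0.0792, 0.0792, 0.0000, 0.0000, 0.0000, 0.0000, 0.0000]  mean=1.6248  Neff=6.0169  idx=[0, 0, 1, 1, 1, 2, 2, 3, 3, 4, 5, 6]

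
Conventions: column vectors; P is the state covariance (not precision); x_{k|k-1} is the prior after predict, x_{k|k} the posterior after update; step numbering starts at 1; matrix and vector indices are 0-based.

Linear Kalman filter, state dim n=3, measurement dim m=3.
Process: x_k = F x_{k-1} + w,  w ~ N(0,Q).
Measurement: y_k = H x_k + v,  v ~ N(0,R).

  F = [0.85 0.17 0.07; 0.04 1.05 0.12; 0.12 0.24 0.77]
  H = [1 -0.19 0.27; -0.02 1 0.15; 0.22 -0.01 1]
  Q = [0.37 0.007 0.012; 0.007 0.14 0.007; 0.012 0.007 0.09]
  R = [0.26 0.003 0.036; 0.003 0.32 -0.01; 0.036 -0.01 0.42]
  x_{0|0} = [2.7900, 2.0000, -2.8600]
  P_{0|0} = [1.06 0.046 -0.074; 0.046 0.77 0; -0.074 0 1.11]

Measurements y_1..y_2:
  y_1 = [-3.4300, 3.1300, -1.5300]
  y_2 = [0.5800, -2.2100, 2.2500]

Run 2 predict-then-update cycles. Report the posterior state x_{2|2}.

step 1: x^-=[2.5113, 1.8684, -1.3874]  P^-=[1.1680 0.2234 0.1726; 0.2234 1.0098 0.3116; 0.1726 0.3116 0.7967]  S=[1.4989 0.1445 0.6213; 0.1445 1.4317 0.4568; 0.6213 0.4568 1.3421]  K=[0.8102 0.1056 -0.0926; 0.0019 0.7309 0.0116; -0.0404 0.1112 0.6005]  nu=[-5.2117, 1.5199, -0.6764]  x^+=[-1.4882, 2.9616, -1.4139]  P^+=[0.2340 0.0511 -0.0617; 0.0511 0.2365 -0.0113; -0.0617 -0.0113 0.2631]
step 2: x^-=[-0.8605, 2.8805, -0.5565]  P^-=[0.5543 0.0978 0.0286; 0.0978 0.4058 0.0867; 0.0286 0.0867 0.2504]  S=[0.8166 0.0482 0.2348; 0.0482 0.7536 0.1296; 0.2348 0.1296 0.7076]  K=[0.6680 0.0824 -0.0254; 0.0091 0.5449 0.0445; -0.0078 0.1054 0.3447]  nu=[2.1380, -5.0242, 3.0246]  x^+=[0.0769, 0.2966, -0.0601]  P^+=[0.1876 0.0366 -0.0284; 0.0366 0.1736 0.0072; -0.0284 0.0072 0.1498]

x_post = [0.0769, 0.2966, -0.0601]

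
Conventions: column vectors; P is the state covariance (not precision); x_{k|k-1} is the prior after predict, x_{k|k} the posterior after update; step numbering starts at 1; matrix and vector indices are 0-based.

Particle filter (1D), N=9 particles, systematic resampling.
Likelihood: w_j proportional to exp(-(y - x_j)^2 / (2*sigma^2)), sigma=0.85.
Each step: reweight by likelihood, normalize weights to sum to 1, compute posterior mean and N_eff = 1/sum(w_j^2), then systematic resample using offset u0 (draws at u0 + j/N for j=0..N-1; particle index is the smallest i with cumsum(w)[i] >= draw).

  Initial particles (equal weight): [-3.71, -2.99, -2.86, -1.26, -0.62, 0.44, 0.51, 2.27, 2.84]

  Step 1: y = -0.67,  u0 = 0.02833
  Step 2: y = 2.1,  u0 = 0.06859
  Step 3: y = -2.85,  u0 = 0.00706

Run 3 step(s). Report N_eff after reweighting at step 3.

step 1: w=[0.0006, 0.0091, 0.0136, 0.2958, 0.3758, 0.1605, 0.1436, 0.0010, 0.0001]  mean=-0.5279  Neff=3.6318  idx=[3, 3, 3, 4, 4, 4, 5, 5, 6]
step 2: w=[0.0008, 0.0008, 0.0008, 0.0122, 0.0122, 0.0122, 0.3031, 0.3031, 0.3548]  mean=0.4218  Neff=3.2255  idx=[6, 6, 6, 7, 7, 7, 8, 8, 8]
step 3: w=[0.1223, 0.1223, 0.1223, 0.1223, 0.1223, 0.1223, 0.0886, 0.0886, 0.0886]  mean=0.4586  Neff=8.8198  idx=[0, 0, 1, 2, 3, 4, 5, 6, 7]

N_eff = 8.8198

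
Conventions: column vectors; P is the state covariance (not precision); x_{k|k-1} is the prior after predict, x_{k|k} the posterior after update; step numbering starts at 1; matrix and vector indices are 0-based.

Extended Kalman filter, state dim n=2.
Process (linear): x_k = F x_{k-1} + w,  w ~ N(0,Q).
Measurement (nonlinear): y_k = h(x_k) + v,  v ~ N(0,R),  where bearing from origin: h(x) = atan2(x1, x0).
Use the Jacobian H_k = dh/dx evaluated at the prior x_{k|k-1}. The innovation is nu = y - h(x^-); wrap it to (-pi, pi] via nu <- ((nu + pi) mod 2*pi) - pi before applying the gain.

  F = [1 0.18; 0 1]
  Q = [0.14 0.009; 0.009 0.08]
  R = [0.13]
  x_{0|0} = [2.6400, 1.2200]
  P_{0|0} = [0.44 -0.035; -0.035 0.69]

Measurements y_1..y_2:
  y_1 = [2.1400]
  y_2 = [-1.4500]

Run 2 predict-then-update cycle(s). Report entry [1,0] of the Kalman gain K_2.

step 1: x^-=[2.8596, 1.2200]  P^-=[0.5898 0.0982; 0.0982 0.7700]  H_jac=[-0.1262 0.2958]  S=[0.1995]  K=[-0.2275; 1.0800]  nu=[1.7367]  x^+=[2.4644, 3.0956]  P^+=[0.5794 0.1472; 0.1472 0.5374]
step 2: x^-=[3.0216, 3.0956]  P^-=[0.7898 0.2529; 0.2529 0.6174]  H_jac=[-0.1654 0.1615]  S=[0.1542]  K=[-0.5825; 0.3751]  nu=[-2.2475]  x^+=[4.3307, 2.2526]  P^+=[0.7375 0.2866; 0.2866 0.5957]

K[1,0] = 0.3751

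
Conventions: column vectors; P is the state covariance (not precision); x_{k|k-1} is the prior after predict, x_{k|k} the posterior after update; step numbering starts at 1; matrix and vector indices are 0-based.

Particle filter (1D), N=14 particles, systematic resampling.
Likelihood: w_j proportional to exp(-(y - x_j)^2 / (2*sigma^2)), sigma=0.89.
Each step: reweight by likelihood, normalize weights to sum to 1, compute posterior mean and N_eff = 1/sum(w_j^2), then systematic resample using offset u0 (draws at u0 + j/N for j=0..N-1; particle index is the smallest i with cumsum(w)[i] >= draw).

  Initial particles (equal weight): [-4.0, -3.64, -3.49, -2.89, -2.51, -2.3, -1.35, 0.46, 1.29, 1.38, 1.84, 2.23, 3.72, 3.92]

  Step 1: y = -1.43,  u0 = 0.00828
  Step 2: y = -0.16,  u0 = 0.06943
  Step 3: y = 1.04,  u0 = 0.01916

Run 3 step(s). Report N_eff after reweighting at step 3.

step 1: w=[0.0059, 0.0176, 0.0263, 0.0999, 0.1836, 0.2378, 0.3819, 0.0402, 0.0036, 0.0026, 0.0004, 0.0001, 0.0000, 0.0000]  mean=-1.9638  Neff=4.0197  idx=[1, 3, 4, 4, 4, 5, 5, 5, 6, 6, 6, 6, 6, 6]
step 2: w=[0.0002, 0.0033, 0.0112, 0.0112, 0.0112, 0.0204, 0.0204, 0.0204, 0.1503, 0.1503, 0.1503, 0.1503, 0.1503, 0.1503]  mean=-1.4528  Neff=7.2936  idx=[6, 8, 8, 9, 9, 10, 10, 11, 11, 12, 12, 13, 13, 13]
step 3: w=[0.0025, 0.0767, 0.0767, 0.0767, 0.0767, 0.0767, 0.0767, 0.0767, 0.0767, 0.0767, 0.0767, 0.0767, 0.0767, 0.0767]  mean=-1.3523  Neff=13.0634  idx=[1, 2, 3, 4, 4, 5, 6, 7, 8, 9, 10, 11, 12, 13]

N_eff = 13.0634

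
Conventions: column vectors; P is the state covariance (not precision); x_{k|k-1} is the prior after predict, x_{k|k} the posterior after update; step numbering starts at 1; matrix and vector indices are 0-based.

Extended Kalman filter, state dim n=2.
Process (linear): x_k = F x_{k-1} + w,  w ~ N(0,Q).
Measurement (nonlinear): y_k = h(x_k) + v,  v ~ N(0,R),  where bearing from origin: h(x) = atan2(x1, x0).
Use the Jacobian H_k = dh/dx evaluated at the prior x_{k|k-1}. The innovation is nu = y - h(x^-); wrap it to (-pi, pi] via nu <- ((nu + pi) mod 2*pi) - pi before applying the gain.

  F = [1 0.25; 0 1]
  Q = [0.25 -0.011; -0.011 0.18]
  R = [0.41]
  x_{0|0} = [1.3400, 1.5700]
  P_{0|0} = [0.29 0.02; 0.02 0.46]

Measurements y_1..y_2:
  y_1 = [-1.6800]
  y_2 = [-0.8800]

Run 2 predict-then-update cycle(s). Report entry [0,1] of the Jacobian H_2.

step 1: x^-=[1.7325, 1.5700]  P^-=[0.5787 0.1240; 0.1240 0.6400]  H_jac=[-0.2872 0.3169]  S=[0.4995]  K=[-0.2541; 0.3348]  nu=[-2.4162]  x^+=[2.3465, 0.7610]  P^+=[0.5465 0.1665; 0.1665 0.5840]
step 2: x^-=[2.5368, 0.7610]  P^-=[0.9162 0.3015; 0.3015 0.7640]  H_jac=[-0.1085 0.3617]  S=[0.4971]  K=[0.0194; 0.4901]  nu=[-1.1714]  x^+=[2.5141, 0.1869]  P^+=[0.9161 0.2968; 0.2968 0.6446]

H_jac[0,1] = 0.3617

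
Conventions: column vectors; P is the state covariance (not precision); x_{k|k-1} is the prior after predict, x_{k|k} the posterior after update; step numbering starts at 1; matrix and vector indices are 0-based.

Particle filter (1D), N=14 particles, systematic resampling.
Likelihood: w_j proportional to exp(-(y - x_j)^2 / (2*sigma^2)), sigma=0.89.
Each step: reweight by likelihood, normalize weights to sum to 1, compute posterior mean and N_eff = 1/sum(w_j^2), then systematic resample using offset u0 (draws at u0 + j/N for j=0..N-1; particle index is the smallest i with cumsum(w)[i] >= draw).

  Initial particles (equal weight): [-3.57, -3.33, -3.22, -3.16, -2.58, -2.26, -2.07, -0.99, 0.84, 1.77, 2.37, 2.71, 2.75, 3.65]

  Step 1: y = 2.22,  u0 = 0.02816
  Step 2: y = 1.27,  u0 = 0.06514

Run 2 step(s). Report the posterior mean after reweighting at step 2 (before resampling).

post_mean = 2.0127

step 1: w=[0.0000, 0.0000, 0.0000, 0.0000, 0.0000, 0.0000, 0.0000, 0.0004, 0.0726, 0.2126, 0.2381, 0.2076, 0.2023, 0.0664]  mean=2.3626  Neff=5.1125  idx=[8, 9, 9, 9, 10, 10, 10, 11, 11, 11, 12, 12, 12, 13]
step 2: w=[0.1382, 0.1326, 0.1326, 0.1326, 0.0723, 0.0723, 0.0723, 0.0419, 0.0419, 0.0419, 0.0390, 0.0390, 0.0390, 0.0043]  mean=2.0127  Neff=10.2689  idx=[0, 0, 1, 2, 2, 3, 3, 4, 5, 6, 7, 9, 11, 12]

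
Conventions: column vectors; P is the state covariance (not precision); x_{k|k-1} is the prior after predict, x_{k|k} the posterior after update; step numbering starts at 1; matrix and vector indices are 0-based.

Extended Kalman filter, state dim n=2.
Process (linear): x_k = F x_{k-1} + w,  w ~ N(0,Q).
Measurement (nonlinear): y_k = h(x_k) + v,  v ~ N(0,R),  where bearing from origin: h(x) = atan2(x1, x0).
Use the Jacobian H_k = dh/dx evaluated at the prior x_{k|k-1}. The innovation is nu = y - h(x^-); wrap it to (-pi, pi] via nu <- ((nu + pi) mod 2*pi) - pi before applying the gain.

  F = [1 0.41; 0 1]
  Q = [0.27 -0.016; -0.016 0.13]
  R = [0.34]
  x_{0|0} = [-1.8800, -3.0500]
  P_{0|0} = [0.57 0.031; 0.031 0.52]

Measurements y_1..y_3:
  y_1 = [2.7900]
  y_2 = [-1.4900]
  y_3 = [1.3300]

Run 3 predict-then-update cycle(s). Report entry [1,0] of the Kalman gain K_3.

step 1: x^-=[-3.1305, -3.0500]  P^-=[0.9528 0.2282; 0.2282 0.6500]  H_jac=[0.1597 -0.1639]  S=[0.3698]  K=[0.3103; -0.1895]  nu=[-1.1240]  x^+=[-3.4792, -2.8370]  P^+=[0.9172 0.2499; 0.2499 0.6367]
step 2: x^-=[-4.6424, -2.8370]  P^-=[1.4992 0.4950; 0.4950 0.7667]  H_jac=[0.0958 -0.1568]  S=[0.3577]  K=[0.1846; -0.2035]  nu=[1.1030]  x^+=[-4.4387, -3.0615]  P^+=[1.4870 0.5084; 0.5084 0.7519]
step 3: x^-=[-5.6939, -3.0615]  P^-=[2.3003 0.8007; 0.8007 0.8819]  H_jac=[0.0733 -0.1362]  S=[0.3527]  K=[0.1684; -0.1743]  nu=[-2.3049]  x^+=[-6.0822, -2.6596]  P^+=[2.2903 0.8111; 0.8111 0.8712]

K[1,0] = -0.1743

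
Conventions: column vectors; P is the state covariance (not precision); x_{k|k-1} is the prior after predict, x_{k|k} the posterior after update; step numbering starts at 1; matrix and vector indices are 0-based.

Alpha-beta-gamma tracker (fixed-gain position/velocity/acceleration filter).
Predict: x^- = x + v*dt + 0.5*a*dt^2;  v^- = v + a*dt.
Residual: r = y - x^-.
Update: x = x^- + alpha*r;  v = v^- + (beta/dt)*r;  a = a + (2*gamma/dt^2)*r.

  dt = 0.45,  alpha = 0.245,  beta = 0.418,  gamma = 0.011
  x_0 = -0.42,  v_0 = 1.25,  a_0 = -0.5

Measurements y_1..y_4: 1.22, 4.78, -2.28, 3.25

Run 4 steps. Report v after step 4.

step 1: x_pred=0.0919  r=1.1281  x^+=0.3683  v^+=2.0729  a^+=-0.3774
step 2: x_pred=1.2629  r=3.5171  x^+=2.1246  v^+=5.1701  a^+=0.0047
step 3: x_pred=4.4516  r=-6.7316  x^+=2.8023  v^+=-1.0807  a^+=-0.7267
step 4: x_pred=2.2425  r=1.0075  x^+=2.4893  v^+=-0.4718  a^+=-0.6172

v_post = -0.4718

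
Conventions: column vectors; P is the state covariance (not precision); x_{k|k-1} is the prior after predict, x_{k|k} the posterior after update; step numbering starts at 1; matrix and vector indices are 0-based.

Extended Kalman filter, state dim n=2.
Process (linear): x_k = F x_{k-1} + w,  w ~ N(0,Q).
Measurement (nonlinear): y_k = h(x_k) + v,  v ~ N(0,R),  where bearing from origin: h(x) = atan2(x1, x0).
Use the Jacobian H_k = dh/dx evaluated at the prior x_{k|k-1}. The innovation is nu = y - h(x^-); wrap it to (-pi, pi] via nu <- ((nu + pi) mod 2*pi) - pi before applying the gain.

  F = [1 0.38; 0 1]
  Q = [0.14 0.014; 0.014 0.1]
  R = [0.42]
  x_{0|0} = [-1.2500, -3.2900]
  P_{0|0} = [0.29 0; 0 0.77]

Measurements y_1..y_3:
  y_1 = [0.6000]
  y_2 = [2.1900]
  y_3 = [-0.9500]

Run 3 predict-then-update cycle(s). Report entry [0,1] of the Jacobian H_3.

H_jac[0,1] = -0.1310

step 1: x^-=[-2.5002, -3.2900]  P^-=[0.5412 0.3066; 0.3066 0.8700]  H_jac=[0.1927 -0.1464]  S=[0.4414]  K=[0.1345; -0.1548]  nu=[2.8206]  x^+=[-2.1208, -3.7265]  P^+=[0.5332 0.3158; 0.3158 0.8594]
step 2: x^-=[-3.5368, -3.7265]  P^-=[1.0373 0.6564; 0.6564 0.9594]  H_jac=[0.1412 -0.1340]  S=[0.4331]  K=[0.1351; -0.0829]  nu=[-1.7631]  x^+=[-3.7750, -3.5804]  P^+=[1.0294 0.6612; 0.6612 0.9565]
step 3: x^-=[-5.1355, -3.5804]  P^-=[1.8100 1.0387; 1.0387 1.0565]  H_jac=[0.0914 -0.1310]  S=[0.4284]  K=[0.0683; -0.1016]  nu=[1.5828]  x^+=[-5.0274, -3.7413]  P^+=[1.8080 1.0416; 1.0416 1.0520]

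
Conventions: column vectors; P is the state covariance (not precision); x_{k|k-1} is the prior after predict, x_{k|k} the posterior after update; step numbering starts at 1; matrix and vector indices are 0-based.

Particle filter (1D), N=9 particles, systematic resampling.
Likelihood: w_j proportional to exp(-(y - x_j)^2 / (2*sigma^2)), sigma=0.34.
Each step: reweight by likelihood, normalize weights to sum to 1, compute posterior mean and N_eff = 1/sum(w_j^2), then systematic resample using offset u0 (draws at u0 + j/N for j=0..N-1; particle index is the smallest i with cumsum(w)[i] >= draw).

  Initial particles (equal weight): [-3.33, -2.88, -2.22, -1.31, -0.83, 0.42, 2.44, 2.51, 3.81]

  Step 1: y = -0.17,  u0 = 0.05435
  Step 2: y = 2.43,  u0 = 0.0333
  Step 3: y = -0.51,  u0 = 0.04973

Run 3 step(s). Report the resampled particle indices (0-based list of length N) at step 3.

step 1: w=[0.0000, 0.0000, 0.0000, 0.0096, 0.4026, 0.5878, 0.0000, 0.0000, 0.0000]  mean=-0.0998  Neff=1.9697  idx=[4, 4, 4, 4, 5, 5, 5, 5, 5]
step 2: w=[0.0000, 0.0000, 0.0000, 0.0000, 0.2000, 0.2000, 0.2000, 0.2000, 0.2000]  mean=0.4200  Neff=5.0000  idx=[4, 4, 5, 5, 6, 6, 7, 8, 8]
step 3: w=[0.1111, 0.1111, 0.1111, 0.1111, 0.1111, 0.1111, 0.1111, 0.1111, 0.1111]  mean=0.4200  Neff=9.0000  idx=[0, 1, 2, 3, 4, 5, 6, 7, 8]

resampled_idx = [0, 1, 2, 3, 4, 5, 6, 7, 8]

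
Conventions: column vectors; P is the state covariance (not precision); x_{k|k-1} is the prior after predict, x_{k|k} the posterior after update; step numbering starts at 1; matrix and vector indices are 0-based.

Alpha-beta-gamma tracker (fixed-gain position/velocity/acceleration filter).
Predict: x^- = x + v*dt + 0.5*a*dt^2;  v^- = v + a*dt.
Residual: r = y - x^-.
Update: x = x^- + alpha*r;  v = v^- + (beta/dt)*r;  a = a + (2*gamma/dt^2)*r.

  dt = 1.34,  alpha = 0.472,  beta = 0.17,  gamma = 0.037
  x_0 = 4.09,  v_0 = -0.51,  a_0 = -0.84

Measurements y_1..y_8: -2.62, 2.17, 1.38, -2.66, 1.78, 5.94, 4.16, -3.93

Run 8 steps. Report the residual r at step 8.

resid = -7.6947

step 1: x_pred=2.6524  r=-5.2724  x^+=0.1639  v^+=-2.3045  a^+=-1.0573
step 2: x_pred=-3.8734  r=6.0434  x^+=-1.0209  v^+=-2.9546  a^+=-0.8082
step 3: x_pred=-5.7056  r=7.0856  x^+=-2.3612  v^+=-3.1387  a^+=-0.5162
step 4: x_pred=-7.0305  r=4.3705  x^+=-4.9676  v^+=-3.2759  a^+=-0.3361
step 5: x_pred=-9.6591  r=11.4391  x^+=-4.2598  v^+=-2.2751  a^+=0.1353
step 6: x_pred=-7.1869  r=13.1269  x^+=-0.9910  v^+=-0.4284  a^+=0.6763
step 7: x_pred=-0.9578  r=5.1178  x^+=1.4578  v^+=1.1272  a^+=0.8872
step 8: x_pred=3.7647  r=-7.6947  x^+=0.1328  v^+=1.3399  a^+=0.5701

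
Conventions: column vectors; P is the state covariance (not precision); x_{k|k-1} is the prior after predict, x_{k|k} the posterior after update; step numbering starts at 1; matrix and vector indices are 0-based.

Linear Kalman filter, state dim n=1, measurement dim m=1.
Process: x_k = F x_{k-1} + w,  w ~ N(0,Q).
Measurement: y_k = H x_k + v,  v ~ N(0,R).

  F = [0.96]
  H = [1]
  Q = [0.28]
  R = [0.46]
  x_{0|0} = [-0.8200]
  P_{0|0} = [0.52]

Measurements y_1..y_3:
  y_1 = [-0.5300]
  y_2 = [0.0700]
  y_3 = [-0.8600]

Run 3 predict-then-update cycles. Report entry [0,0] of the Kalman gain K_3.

K[0,0] = 0.5256

step 1: x^-=[-0.7872]  P^-=[0.7592]  S=[1.2192]  K=[0.6227]  nu=[0.2572]  x^+=[-0.6270]  P^+=[0.2864]
step 2: x^-=[-0.6020]  P^-=[0.5440]  S=[1.0040]  K=[0.5418]  nu=[0.6720]  x^+=[-0.2379]  P^+=[0.2492]
step 3: x^-=[-0.2284]  P^-=[0.5097]  S=[0.9697]  K=[0.5256]  nu=[-0.6316]  x^+=[-0.5604]  P^+=[0.2418]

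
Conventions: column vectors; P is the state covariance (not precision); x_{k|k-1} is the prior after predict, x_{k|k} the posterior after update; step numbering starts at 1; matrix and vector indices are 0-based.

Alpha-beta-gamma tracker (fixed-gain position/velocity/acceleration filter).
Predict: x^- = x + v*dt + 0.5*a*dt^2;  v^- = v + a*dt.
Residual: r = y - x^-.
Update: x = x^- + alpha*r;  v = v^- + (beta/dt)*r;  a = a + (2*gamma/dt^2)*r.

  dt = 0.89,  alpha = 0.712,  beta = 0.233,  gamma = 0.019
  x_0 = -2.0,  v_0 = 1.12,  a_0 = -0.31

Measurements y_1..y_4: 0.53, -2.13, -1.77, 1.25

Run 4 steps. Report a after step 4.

a_post = -0.2591

step 1: x_pred=-1.1260  r=1.6560  x^+=0.0531  v^+=1.2776  a^+=-0.2306
step 2: x_pred=1.0989  r=-3.2289  x^+=-1.2001  v^+=0.2271  a^+=-0.3855
step 3: x_pred=-1.1506  r=-0.6194  x^+=-1.5916  v^+=-0.2781  a^+=-0.4152
step 4: x_pred=-2.0035  r=3.2535  x^+=0.3130  v^+=0.2042  a^+=-0.2591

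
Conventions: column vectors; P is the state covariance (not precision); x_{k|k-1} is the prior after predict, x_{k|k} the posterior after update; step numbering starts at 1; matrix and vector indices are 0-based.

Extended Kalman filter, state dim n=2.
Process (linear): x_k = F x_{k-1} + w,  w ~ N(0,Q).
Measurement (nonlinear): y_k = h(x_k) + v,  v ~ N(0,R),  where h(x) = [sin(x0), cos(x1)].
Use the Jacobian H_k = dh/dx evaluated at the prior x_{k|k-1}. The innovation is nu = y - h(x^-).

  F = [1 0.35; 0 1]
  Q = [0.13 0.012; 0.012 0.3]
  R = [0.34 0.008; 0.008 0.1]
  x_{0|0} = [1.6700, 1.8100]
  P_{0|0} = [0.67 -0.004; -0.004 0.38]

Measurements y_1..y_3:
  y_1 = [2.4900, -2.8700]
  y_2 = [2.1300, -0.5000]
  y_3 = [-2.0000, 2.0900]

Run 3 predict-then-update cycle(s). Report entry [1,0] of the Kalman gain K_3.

step 1: x^-=[2.3035, 1.8100]  P^-=[0.8438 0.1410; 0.1410 0.6800]  H_jac=[-0.6689 0.0000; 0.0000 -0.9715]  S=[0.7175 0.0996; 0.0996 0.7418]  K=[-0.7754 -0.0805; -0.0079 -0.8895]  nu=[1.7466, -2.6331]  x^+=[1.1612, 4.1382]  P^+=[0.3951 0.0147; 0.0147 0.0916]
step 2: x^-=[2.6096, 4.1382]  P^-=[0.5466 0.0587; 0.0587 0.3916]  H_jac=[-0.8618 0.0000; 0.0000 0.8396]  S=[0.7459 -0.0345; -0.0345 0.3761]  K=[-0.6281 0.0735; -0.0275 0.8718]  nu=[1.6227, 0.0431]  x^+=[1.5935, 4.1311]  P^+=[0.2471 0.0028; 0.0028 0.1036]
step 3: x^-=[3.0394, 4.1311]  P^-=[0.3917 0.0510; 0.0510 0.4036]  H_jac=[-0.9948 0.0000; 0.0000 0.8358]  S=[0.7277 -0.0344; -0.0344 0.3819]  K=[-0.5325 0.0637; -0.0281 0.8807]  nu=[-2.1020, 2.6391]  x^+=[4.3268, 6.5143]  P^+=[0.1815 0.0025; 0.0025 0.1051]

K[1,0] = -0.0281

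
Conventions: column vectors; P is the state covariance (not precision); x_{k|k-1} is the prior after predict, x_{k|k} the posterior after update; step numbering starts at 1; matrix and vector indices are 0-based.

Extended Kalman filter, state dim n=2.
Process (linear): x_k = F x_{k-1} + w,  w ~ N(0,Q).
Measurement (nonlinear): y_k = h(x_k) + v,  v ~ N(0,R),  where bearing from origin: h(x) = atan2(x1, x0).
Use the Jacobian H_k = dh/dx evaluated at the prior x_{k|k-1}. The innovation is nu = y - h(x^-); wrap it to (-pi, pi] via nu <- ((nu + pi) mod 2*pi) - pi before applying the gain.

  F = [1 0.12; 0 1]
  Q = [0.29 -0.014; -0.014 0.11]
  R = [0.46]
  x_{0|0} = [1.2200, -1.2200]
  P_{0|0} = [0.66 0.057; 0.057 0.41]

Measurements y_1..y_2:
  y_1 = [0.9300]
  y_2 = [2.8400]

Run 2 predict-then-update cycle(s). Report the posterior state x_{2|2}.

step 1: x^-=[1.0736, -1.2200]  P^-=[0.9696 0.0922; 0.0922 0.5200]  H_jac=[0.4619 0.4065]  S=[0.7875]  K=[0.6164; 0.3225]  nu=[1.7791]  x^+=[2.1702, -0.6462]  P^+=[0.6704 -0.0643; -0.0643 0.4381]
step 2: x^-=[2.0927, -0.6462]  P^-=[0.9513 -0.0258; -0.0258 0.5481]  H_jac=[0.1347 0.4363]  S=[0.5785]  K=[0.2021; 0.4073]  nu=[3.1395]  x^+=[2.7270, 0.6325]  P^+=[0.9277 -0.0734; -0.0734 0.4521]

x_post = [2.7270, 0.6325]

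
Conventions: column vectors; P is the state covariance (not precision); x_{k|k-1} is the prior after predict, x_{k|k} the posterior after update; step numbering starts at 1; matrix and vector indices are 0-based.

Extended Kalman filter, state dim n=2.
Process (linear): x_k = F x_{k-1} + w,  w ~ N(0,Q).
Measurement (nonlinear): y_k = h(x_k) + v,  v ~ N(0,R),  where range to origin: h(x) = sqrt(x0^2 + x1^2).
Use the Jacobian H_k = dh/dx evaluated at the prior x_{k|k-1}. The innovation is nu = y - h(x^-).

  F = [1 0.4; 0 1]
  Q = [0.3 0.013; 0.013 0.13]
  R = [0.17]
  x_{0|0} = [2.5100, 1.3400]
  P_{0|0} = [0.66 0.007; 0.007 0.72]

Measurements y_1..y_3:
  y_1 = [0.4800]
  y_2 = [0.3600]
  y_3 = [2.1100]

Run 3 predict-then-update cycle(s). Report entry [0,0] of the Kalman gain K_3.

step 1: x^-=[3.0460, 1.3400]  P^-=[1.0808 0.3080; 0.3080 0.8500]  H_jac=[0.9153 0.4027]  S=[1.4404]  K=[0.7729; 0.4333]  nu=[-2.8477]  x^+=[0.8450, 0.1060]  P^+=[0.2203 -0.1745; -0.1745 0.5795]
step 2: x^-=[0.8873, 0.1060]  P^-=[0.4735 0.0703; 0.0703 0.7095]  H_jac=[0.9929 0.1186]  S=[0.6633]  K=[0.7213; 0.2321]  nu=[-0.5336]  x^+=[0.5024, -0.0179]  P^+=[0.1284 -0.0407; -0.0407 0.6738]
step 3: x^-=[0.4953, -0.0179]  P^-=[0.5036 0.2418; 0.2418 0.8038]  H_jac=[0.9993 -0.0361]  S=[0.6565]  K=[0.7533; 0.3238]  nu=[1.6144]  x^+=[1.7113, 0.5048]  P^+=[0.1311 0.0817; 0.0817 0.7349]

K[0,0] = 0.7533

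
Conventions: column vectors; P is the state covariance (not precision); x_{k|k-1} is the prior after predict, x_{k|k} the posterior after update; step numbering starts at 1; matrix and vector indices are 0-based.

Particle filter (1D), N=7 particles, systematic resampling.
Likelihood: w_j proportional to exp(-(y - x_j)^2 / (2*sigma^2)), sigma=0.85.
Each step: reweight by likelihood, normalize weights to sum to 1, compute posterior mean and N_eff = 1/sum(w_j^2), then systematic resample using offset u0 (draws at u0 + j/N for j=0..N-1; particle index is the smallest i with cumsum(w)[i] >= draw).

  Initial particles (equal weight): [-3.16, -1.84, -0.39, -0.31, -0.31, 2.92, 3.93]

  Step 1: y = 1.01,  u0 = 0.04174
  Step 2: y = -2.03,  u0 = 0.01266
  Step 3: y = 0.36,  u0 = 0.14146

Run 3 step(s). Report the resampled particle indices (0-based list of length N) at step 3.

resampled_idx = [1, 2, 3, 4, 5, 6, 6]

step 1: w=[0.0000, 0.0038, 0.2732, 0.3176, 0.3176, 0.0849, 0.0029]  mean=-0.0511  Neff=3.5265  idx=[2, 2, 3, 3, 4, 4, 4]
step 2: w=[0.1626, 0.1626, 0.1350, 0.1350, 0.1350, 0.1350, 0.1350]  mean=-0.3360  Neff=6.9471  idx=[0, 0, 1, 2, 3, 4, 6]
step 3: w=[0.1365, 0.1365, 0.1365, 0.1476, 0.1476, 0.1476, 0.1476]  mean=-0.3428  Neff=6.9895  idx=[1, 2, 3, 4, 5, 6, 6]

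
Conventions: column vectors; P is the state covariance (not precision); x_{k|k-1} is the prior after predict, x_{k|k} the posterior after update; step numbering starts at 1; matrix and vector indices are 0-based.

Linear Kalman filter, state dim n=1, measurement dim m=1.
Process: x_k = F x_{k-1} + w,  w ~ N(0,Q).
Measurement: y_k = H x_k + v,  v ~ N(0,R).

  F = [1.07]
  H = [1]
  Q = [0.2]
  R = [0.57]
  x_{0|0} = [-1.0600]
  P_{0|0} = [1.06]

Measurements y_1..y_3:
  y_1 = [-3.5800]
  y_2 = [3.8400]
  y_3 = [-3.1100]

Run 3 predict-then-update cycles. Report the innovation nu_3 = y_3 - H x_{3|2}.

innov = [-3.8023]

step 1: x^-=[-1.1342]  P^-=[1.4136]  S=[1.9836]  K=[0.7126]  nu=[-2.4458]  x^+=[-2.8772]  P^+=[0.4062]
step 2: x^-=[-3.0786]  P^-=[0.6651]  S=[1.2351]  K=[0.5385]  nu=[6.9186]  x^+=[0.6470]  P^+=[0.3069]
step 3: x^-=[0.6923]  P^-=[0.5514]  S=[1.1214]  K=[0.4917]  nu=[-3.8023]  x^+=[-1.1774]  P^+=[0.2803]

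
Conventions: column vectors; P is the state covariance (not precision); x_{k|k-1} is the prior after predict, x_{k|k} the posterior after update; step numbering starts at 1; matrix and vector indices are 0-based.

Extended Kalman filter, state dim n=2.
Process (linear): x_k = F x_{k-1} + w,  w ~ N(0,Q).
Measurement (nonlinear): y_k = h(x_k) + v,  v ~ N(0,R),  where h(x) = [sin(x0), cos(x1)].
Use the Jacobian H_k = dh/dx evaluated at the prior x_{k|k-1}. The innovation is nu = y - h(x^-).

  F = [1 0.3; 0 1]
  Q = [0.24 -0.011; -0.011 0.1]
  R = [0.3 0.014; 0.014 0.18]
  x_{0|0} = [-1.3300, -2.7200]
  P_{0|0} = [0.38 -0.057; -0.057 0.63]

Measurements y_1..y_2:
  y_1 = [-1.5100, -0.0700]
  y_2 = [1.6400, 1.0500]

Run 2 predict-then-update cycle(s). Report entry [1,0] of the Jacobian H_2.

step 1: x^-=[-2.1460, -2.7200]  P^-=[0.6425 0.1210; 0.1210 0.7300]  H_jac=[-0.5440 0.0000; 0.0000 0.4092]  S=[0.4901 -0.0129; -0.0129 0.3022]  K=[-0.7096 0.1335; -0.1083 0.9837]  nu=[-0.6709, 0.8424]  x^+=[-1.5575, -1.8186]  P^+=[0.3879 0.0344; 0.0344 0.4290]
step 2: x^-=[-2.1031, -1.8186]  P^-=[0.6871 0.1521; 0.1521 0.5290]  H_jac=[-0.5075 0.0000; 0.0000 0.9695]  S=[0.4770 -0.0608; -0.0608 0.6772]  K=[-0.7115 0.1539; -0.0660 0.7514]  nu=[2.5017, 1.2953]  x^+=[-3.6837, -1.0105]  P^+=[0.4163 0.0183; 0.0183 0.1386]

H_jac[1,0] = 0.0000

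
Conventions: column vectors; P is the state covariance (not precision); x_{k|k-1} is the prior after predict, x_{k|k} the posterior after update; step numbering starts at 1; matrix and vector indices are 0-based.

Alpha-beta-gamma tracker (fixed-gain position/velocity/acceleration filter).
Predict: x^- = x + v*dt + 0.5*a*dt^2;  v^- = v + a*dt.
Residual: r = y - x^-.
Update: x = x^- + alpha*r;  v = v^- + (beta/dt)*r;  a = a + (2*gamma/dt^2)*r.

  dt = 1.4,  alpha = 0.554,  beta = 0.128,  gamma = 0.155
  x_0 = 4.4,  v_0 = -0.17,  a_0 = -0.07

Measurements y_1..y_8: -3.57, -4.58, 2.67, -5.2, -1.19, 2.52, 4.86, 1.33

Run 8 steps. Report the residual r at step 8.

step 1: x_pred=4.0934  r=-7.6634  x^+=-0.1521  v^+=-0.9687  a^+=-1.2821
step 2: x_pred=-2.7647  r=-1.8153  x^+=-3.7704  v^+=-2.9295  a^+=-1.5692
step 3: x_pred=-9.4095  r=12.0795  x^+=-2.7175  v^+=-4.0220  a^+=0.3413
step 4: x_pred=-8.0137  r=2.8137  x^+=-6.4549  v^+=-3.2868  a^+=0.7864
step 5: x_pred=-10.2858  r=9.0958  x^+=-5.2467  v^+=-1.3543  a^+=2.2250
step 6: x_pred=-4.9623  r=7.4823  x^+=-0.8171  v^+=2.4448  a^+=3.4084
step 7: x_pred=5.9459  r=-1.0859  x^+=5.3443  v^+=7.1173  a^+=3.2367
step 8: x_pred=18.4804  r=-17.1504  x^+=8.9791  v^+=10.0806  a^+=0.5241

resid = -17.1504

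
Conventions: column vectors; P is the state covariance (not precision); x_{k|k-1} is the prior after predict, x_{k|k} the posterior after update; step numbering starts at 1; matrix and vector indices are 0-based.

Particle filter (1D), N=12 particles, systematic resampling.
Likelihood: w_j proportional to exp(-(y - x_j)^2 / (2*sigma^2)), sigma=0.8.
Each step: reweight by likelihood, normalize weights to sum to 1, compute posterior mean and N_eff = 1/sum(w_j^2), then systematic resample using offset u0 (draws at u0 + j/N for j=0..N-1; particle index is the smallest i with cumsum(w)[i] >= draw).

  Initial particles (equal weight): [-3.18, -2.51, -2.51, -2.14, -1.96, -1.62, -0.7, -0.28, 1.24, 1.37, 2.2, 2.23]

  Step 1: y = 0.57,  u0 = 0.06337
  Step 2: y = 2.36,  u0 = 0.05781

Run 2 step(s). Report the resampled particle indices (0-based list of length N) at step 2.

resampled_idx = [4, 5, 6, 7, 8, 8, 9, 10, 10, 11, 11, 11]

step 1: w=[0.0000, 0.0002, 0.0002, 0.0013, 0.0028, 0.0097, 0.1163, 0.2331, 0.2887, 0.2486, 0.0514, 0.0476]  mean=0.7461  Neff=4.5865  idx=[6, 7, 7, 7, 8, 8, 8, 8, 9, 9, 9, 11]
step 2: w=[0.0002, 0.0011, 0.0011, 0.0011, 0.0963, 0.0963, 0.0963, 0.0963, 0.1193, 0.1193, 0.1193, 0.2533]  mean=1.5319  Neff=6.9460  idx=[4, 5, 6, 7, 8, 8, 9, 10, 10, 11, 11, 11]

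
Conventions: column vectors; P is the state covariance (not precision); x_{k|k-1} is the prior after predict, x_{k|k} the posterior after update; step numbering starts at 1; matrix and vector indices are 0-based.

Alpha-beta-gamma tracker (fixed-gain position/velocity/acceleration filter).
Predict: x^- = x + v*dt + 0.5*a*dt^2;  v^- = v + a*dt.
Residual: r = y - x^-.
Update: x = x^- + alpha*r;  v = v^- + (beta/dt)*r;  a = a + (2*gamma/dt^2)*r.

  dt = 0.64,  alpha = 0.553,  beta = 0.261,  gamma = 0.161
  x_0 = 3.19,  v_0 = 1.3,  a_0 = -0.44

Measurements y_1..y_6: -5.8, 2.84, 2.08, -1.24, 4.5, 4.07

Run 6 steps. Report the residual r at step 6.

resid = -1.9379

step 1: x_pred=3.9319  r=-9.7319  x^+=-1.4498  v^+=-2.9504  a^+=-8.0906
step 2: x_pred=-4.9950  r=7.8350  x^+=-0.6623  v^+=-4.9331  a^+=-1.9312
step 3: x_pred=-4.2150  r=6.2950  x^+=-0.7338  v^+=-3.6019  a^+=3.0175
step 4: x_pred=-2.4211  r=1.1811  x^+=-1.7679  v^+=-1.1890  a^+=3.9460
step 5: x_pred=-1.7208  r=6.2208  x^+=1.7193  v^+=3.8733  a^+=8.8364
step 6: x_pred=6.0079  r=-1.9379  x^+=4.9362  v^+=8.7383  a^+=7.3129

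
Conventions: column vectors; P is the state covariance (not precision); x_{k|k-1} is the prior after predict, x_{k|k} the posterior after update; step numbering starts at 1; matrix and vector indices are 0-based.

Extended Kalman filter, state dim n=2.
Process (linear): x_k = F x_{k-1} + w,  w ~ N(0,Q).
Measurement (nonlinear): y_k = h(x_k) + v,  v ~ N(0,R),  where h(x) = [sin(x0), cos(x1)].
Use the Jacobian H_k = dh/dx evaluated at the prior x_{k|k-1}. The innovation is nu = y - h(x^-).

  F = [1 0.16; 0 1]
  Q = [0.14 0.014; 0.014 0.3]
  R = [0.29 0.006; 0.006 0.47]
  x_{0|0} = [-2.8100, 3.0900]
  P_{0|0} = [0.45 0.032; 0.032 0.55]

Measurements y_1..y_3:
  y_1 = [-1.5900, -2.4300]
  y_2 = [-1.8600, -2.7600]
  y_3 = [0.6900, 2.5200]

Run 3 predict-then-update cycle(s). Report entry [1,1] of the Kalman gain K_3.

step 1: x^-=[-2.3156, 3.0900]  P^-=[0.6143 0.1340; 0.1340 0.8500]  H_jac=[-0.6778 0.0000; 0.0000 -0.0516]  S=[0.5722 0.0107; 0.0107 0.4723]  K=[-0.7277 0.0018; -0.1571 -0.0893]  nu=[-0.8548, -1.4313]  x^+=[-1.6962, 3.3520]  P^+=[0.3113 0.0680; 0.0680 0.8318]
step 2: x^-=[-1.1599, 3.3520]  P^-=[0.4944 0.2151; 0.2151 1.1318]  H_jac=[0.3995 0.0000; 0.0000 0.2089]  S=[0.3689 0.0239; 0.0239 0.5194]  K=[0.5313 0.0620; 0.2040 0.4458]  nu=[-0.9432, -1.7821]  x^+=[-1.7715, 2.3652]  P^+=[0.3867 0.1548; 0.1548 1.0089]
step 3: x^-=[-1.3931, 2.3652]  P^-=[0.6020 0.3302; 0.3302 1.3089]  H_jac=[0.1768 0.0000; 0.0000 -0.7007]  S=[0.3088 -0.0349; -0.0349 1.1126]  K=[0.3223 -0.1978; 0.0962 -0.8213]  nu=[1.6743, 3.2335]  x^+=[-1.4932, -0.1293]  P^+=[0.5219 0.1299; 0.1299 0.5501]

K[1,1] = -0.8213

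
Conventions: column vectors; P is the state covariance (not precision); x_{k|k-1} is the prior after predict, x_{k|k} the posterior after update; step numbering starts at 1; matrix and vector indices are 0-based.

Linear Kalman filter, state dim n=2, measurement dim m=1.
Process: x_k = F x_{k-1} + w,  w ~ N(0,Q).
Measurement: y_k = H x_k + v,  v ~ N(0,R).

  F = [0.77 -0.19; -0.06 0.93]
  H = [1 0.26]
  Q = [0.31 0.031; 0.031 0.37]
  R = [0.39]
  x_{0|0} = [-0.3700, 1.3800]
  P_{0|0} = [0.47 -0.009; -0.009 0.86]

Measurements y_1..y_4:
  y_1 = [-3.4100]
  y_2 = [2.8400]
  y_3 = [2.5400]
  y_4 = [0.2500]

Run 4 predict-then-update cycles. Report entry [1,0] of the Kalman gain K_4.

step 1: x^-=[-0.5471, 1.3056]  P^-=[0.6223 -0.1492; -0.1492 1.1165]  S=[1.0102]  K=[0.5776; 0.1396]  nu=[-3.2024]  x^+=[-2.3969, 0.8584]  P^+=[0.2853 -0.2307; -0.2307 1.0968]
step 2: x^-=[-2.0087, 0.9421]  P^-=[0.5862 -0.3438; -0.3438 1.3454]  S=[0.8884]  K=[0.5593; 0.0067]  nu=[4.6038]  x^+=[0.5660, 0.9731]  P^+=[0.3084 -0.3472; -0.3472 1.3454]
step 3: x^-=[0.2509, 0.8710]  P^-=[0.6430 -0.4735; -0.4735 1.5735]  S=[0.8931]  K=[0.5821; -0.0722]  nu=[2.0626]  x^+=[1.4515, 0.7222]  P^+=[0.3404 -0.4360; -0.4360 1.5688]
step 4: x^-=[0.9804, 0.5846]  P^-=[0.6960 -0.5791; -0.5791 1.7768]  S=[0.9050]  K=[0.6027; -0.1295]  nu=[-0.8824]  x^+=[0.4486, 0.6988]  P^+=[0.3673 -0.5085; -0.5085 1.7616]

K[1,0] = -0.1295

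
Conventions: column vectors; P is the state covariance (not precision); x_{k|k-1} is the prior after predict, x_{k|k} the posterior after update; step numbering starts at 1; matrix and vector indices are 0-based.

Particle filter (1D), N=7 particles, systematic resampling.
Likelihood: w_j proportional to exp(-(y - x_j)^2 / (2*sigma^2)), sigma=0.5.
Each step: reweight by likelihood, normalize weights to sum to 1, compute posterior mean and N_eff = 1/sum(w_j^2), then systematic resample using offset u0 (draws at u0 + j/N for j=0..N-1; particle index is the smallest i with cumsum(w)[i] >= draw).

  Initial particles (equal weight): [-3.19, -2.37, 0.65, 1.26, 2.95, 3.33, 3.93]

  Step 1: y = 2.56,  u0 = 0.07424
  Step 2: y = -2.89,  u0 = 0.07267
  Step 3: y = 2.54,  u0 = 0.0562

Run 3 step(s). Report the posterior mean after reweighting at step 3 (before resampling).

post_mean = 2.9500

step 1: w=[0.0000, 0.0000, 0.0006, 0.0309, 0.6698, 0.2774, 0.0213]  mean=3.0226  Neff=1.8975  idx=[4, 4, 4, 4, 4, 5, 5]
step 2: w=[0.2000, 0.2000, 0.2000, 0.2000, 0.2000, 0.0000, 0.0000]  mean=2.9500  Neff=5.0004  idx=[0, 1, 1, 2, 3, 3, 4]
step 3: w=[0.1429, 0.1429, 0.1429, 0.1429, 0.1429, 0.1429, 0.1429]  mean=2.9500  Neff=7.0000  idx=[0, 1, 2, 3, 4, 5, 6]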